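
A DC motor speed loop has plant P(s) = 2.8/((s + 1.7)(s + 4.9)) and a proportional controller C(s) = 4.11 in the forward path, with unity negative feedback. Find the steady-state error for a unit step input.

The loop is type 0. Static position error constant K_pos = C(0)·P(0) = 4.11·0.3361 = 1.382.
Steady-state error to a unit step: e_ss = 1/(1+K_pos) = 1/2.382 = 0.42.

0.42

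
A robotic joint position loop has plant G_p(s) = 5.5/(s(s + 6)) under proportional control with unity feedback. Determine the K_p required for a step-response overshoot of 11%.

From %OS = 100·exp(−πζ/√(1−ζ²)) = 11%, ζ = −ln(0.11)/√(π²+ln²(0.11)) = 0.5749.
Characteristic equation s² + 6s + 5.5K_p = 0 gives ζ = 6/(2√(5.5K_p)).
Setting ζ = 0.5749: √(5.5K_p) = 6/(2·0.5749) = 5.218, so K_p = 27.23/5.5 = 4.95.

K_p = 4.95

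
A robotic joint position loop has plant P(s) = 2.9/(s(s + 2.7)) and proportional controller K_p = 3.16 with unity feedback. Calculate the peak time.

T_p = 1.16 s

The closed-loop denominator s² + 2.7s + 9.164 gives ω_n = √9.164 = 3.027 and ζ = 2.7/(2ω_n) = 0.446.
Damped frequency ω_d = ω_n√(1−ζ²) = 2.71 rad/s, so peak time T_p = π/ω_d = 1.16 s.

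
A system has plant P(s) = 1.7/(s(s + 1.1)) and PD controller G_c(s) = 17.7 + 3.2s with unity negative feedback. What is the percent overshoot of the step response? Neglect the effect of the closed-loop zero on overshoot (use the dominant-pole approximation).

9.7%

Forward path: (17.7 + 3.2s)·1.7/(s(s+1.1)). The closed-loop characteristic equation is s² + (1.1 + 1.7·3.2)s + 1.7·17.7 = 0.
That is s² + 6.54s + 30.09 = 0, so ω_n = 5.485 rad/s and ζ = 6.54/(2·5.485) = 0.5961.
%OS = 100·exp(−πζ/√(1−ζ²)) = 9.7%.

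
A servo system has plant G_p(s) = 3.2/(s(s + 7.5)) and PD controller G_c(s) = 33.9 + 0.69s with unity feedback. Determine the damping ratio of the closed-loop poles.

ζ = 0.466

Forward path: (33.9 + 0.69s)·3.2/(s(s+7.5)). The closed-loop characteristic equation is s² + (7.5 + 3.2·0.69)s + 3.2·33.9 = 0.
That is s² + 9.708s + 108.5 = 0, so ω_n = 10.42 rad/s and ζ = 9.708/(2·10.42) = 0.466.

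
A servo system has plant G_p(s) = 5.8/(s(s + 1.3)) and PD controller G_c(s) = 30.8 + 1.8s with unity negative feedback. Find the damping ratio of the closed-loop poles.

Forward path: (30.8 + 1.8s)·5.8/(s(s+1.3)). The closed-loop characteristic equation is s² + (1.3 + 5.8·1.8)s + 5.8·30.8 = 0.
That is s² + 11.74s + 178.6 = 0, so ω_n = 13.37 rad/s and ζ = 11.74/(2·13.37) = 0.4392.

ζ = 0.439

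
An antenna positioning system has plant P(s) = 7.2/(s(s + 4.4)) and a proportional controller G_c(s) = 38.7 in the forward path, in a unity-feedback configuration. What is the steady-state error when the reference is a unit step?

The open loop G_c(s)P(s) has a pole at the origin (type 1), so the static position error constant is infinite and e_ss = 1/(1+∞) = 0.

0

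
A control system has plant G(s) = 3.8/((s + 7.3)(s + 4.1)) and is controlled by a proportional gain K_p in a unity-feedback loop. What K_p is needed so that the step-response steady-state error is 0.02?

The loop is type 0, so e_ss(step) = 1/(1 + K_pos) with K_pos = K_p·G(0).
G(0) = 0.127. Require 1/(1 + K_p·0.127) = 0.02, so 1 + 0.127·K_p = 50.
K_p = (50 − 1)/0.127 = 386.

K_p = 386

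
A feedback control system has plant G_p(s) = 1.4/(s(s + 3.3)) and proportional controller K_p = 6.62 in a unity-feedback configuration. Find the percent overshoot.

13.2%

The closed-loop denominator s² + 3.3s + 9.268 gives ω_n = √9.268 = 3.044 and ζ = 3.3/(2ω_n) = 0.542.
%OS = 100·exp(−πζ/√(1−ζ²)) = 100·exp(−π·0.542/√0.7062) = 13.2%.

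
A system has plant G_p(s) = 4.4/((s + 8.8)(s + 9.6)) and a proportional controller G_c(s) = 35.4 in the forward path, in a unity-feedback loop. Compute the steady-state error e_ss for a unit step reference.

0.352

The loop is type 0. Static position error constant K_pos = G_c(0)·G_p(0) = 35.4·0.05208 = 1.844.
Steady-state error to a unit step: e_ss = 1/(1+K_pos) = 1/2.844 = 0.352.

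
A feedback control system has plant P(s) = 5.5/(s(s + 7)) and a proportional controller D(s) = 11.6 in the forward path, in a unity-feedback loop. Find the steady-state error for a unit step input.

0

The open loop D(s)P(s) has a pole at the origin (type 1), so the static position error constant is infinite and e_ss = 1/(1+∞) = 0.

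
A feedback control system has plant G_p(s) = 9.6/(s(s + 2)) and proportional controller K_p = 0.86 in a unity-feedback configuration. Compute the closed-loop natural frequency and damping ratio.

With unity feedback the closed-loop characteristic equation is s² + 2s + 0.86·9.6 = s² + 2s + 8.256 = 0.
Matching s² + 2ζω_n s + ω_n²: ω_n = √8.256 = 2.873 rad/s and 2ζω_n = 2, so ζ = 2/(2·2.873) = 0.348.

ω_n = 2.87 rad/s, ζ = 0.348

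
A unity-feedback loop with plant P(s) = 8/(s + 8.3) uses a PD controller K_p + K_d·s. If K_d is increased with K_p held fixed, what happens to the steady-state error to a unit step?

K_d affects only the transient (the s-coefficient); the DC loop gain, and hence e_ss, depends only on K_p.

unchanged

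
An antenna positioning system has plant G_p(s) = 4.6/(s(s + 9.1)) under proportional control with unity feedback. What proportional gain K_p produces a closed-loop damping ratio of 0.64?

K_p = 11

Closed-loop characteristic equation: s² + 9.1s + K_p·4.6 = 0.
So ω_n = √(4.6K_p) and 2ζω_n = 9.1, giving ζ = 9.1/(2√(4.6K_p)).
Setting ζ = 0.64: √(4.6K_p) = 9.1/(2·0.64) = 7.109, so K_p = 50.54/4.6 = 11.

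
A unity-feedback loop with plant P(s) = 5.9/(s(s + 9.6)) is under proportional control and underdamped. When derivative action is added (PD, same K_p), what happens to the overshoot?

With PD the characteristic equation becomes s² + (a + K·K_d)s + K·K_p = 0; the damping term grows, ζ rises, overshoot falls.

decrease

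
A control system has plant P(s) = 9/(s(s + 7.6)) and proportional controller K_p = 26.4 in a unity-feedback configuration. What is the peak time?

T_p = 0.21 s

From 1 + K_pP(s) = 0: s² + 7.6s + 237.6 = 0 ⇒ ω_n = 15.41, ζ = 0.2465.
Damped frequency ω_d = ω_n√(1−ζ²) = 14.94 rad/s, so peak time T_p = π/ω_d = 0.21 s.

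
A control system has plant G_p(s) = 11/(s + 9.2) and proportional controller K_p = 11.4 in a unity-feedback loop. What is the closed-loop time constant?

Closed-loop transfer function: T(s) = K_p·G_p(s)/(1 + K_p·G_p(s)) = 125.4/(s + 9.2 + 125.4) = 125.4/(s + 134.6).
Time constant τ = 1/134.6 = 0.00743 s.

τ = 0.00743 s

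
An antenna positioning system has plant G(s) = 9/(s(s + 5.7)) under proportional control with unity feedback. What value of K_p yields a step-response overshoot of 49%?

K_p = 18.4

From %OS = 100·exp(−πζ/√(1−ζ²)) = 49%, ζ = −ln(0.49)/√(π²+ln²(0.49)) = 0.2214.
Characteristic equation s² + 5.7s + 9K_p = 0 gives ζ = 5.7/(2√(9K_p)).
Setting ζ = 0.2214: √(9K_p) = 5.7/(2·0.2214) = 12.87, so K_p = 165.7/9 = 18.4.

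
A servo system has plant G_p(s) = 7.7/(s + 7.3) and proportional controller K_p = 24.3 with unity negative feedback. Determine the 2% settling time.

T_s ≈ 0.0206 s

Closed-loop transfer function: T(s) = K_p·G_p(s)/(1 + K_p·G_p(s)) = 187.1/(s + 7.3 + 187.1) = 187.1/(s + 194.4).
Time constant τ = 1/194.4 = 0.005144 s, so the 2% settling time is about 4τ = 0.0206 s.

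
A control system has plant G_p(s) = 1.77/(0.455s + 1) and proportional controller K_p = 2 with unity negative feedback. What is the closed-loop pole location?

Closed loop: T(s) = K_p·G_p/(1+K_p·G_p) = 3.54/(0.455s + 1 + 3.54), with pole at s = −(1 + 3.54)/0.455 = −9.978.

s = -9.978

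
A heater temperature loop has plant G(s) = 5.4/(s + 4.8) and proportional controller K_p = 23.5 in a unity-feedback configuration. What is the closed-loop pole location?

s = -131.7

Closed-loop transfer function: T(s) = K_p·G(s)/(1 + K_p·G(s)) = 126.9/(s + 4.8 + 126.9) = 126.9/(s + 131.7).
The closed-loop pole is at s = −131.7.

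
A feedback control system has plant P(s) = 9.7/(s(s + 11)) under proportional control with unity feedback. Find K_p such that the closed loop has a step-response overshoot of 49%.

K_p = 63.6

From %OS = 100·exp(−πζ/√(1−ζ²)) = 49%, ζ = −ln(0.49)/√(π²+ln²(0.49)) = 0.2214.
Characteristic equation s² + 11s + 9.7K_p = 0 gives ζ = 11/(2√(9.7K_p)).
Setting ζ = 0.2214: √(9.7K_p) = 11/(2·0.2214) = 24.84, so K_p = 617/9.7 = 63.6.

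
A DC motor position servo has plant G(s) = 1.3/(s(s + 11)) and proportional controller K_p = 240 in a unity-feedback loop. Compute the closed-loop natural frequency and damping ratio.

1 + K_p·G(s) = 0 gives s² + 11s + 312 = 0.
So ω_n² = 312 ⇒ ω_n = 17.66 rad/s, and ζ = 11/(2ω_n) = 0.311.

ω_n = 17.7 rad/s, ζ = 0.311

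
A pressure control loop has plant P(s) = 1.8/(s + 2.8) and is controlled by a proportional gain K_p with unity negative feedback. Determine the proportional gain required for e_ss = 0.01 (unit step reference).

For a type-0 loop with proportional control, e_ss = 1/(1 + K_p·P(0)).
P(0) = 0.6429. Require 1/(1 + K_p·0.6429) = 0.01, so 1 + 0.6429·K_p = 100.
K_p = (100 − 1)/0.6429 = 154.

K_p = 154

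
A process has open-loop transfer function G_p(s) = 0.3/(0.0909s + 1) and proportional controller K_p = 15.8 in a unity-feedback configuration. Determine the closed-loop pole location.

s = -63.15

Closed loop: T(s) = K_p·G_p/(1+K_p·G_p) = 4.74/(0.0909s + 1 + 4.74), with pole at s = −(1 + 4.74)/0.0909 = −63.15.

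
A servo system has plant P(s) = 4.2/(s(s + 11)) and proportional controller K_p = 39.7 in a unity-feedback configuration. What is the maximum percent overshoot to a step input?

Closed-loop characteristic equation: s² + 11s + 166.7 = 0, so ω_n = 12.91 rad/s and ζ = 11/(2·12.91) = 0.4259.
%OS = 100·exp(−πζ/√(1−ζ²)) = 100·exp(−π·0.4259/√0.8186) = 22.8%.

22.8%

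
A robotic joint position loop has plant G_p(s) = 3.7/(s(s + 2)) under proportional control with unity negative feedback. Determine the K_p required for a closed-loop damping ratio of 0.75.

Closed-loop characteristic equation: s² + 2s + K_p·3.7 = 0.
So ω_n = √(3.7K_p) and 2ζω_n = 2, giving ζ = 2/(2√(3.7K_p)).
Setting ζ = 0.75: √(3.7K_p) = 2/(2·0.75) = 1.333, so K_p = 1.778/3.7 = 0.48.

K_p = 0.48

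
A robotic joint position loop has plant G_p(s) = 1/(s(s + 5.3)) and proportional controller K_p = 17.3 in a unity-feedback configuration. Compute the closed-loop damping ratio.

The closed-loop denominator is s(s+5.3) + 17.3·1 = s² + 5.3s + 17.3.
So ω_n² = 17.3 ⇒ ω_n = 4.159 rad/s, and ζ = 5.3/(2ω_n) = 0.637.

ζ = 0.637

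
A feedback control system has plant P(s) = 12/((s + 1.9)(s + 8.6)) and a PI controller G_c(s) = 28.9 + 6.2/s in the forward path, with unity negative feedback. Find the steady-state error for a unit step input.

The open loop G_c(s)P(s) has a pole at the origin (type 1), so the static position error constant is infinite and e_ss = 1/(1+∞) = 0.

0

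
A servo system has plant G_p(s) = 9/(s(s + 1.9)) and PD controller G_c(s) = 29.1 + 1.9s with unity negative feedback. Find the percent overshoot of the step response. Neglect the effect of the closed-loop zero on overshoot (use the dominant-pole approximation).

Forward path: (29.1 + 1.9s)·9/(s(s+1.9)). The closed-loop characteristic equation is s² + (1.9 + 9·1.9)s + 9·29.1 = 0.
That is s² + 19s + 261.9 = 0, so ω_n = 16.18 rad/s and ζ = 19/(2·16.18) = 0.587.
%OS = 100·exp(−πζ/√(1−ζ²)) = 10.2%.

10.2%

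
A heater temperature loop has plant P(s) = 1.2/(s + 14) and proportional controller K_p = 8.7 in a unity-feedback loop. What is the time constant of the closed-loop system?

τ = 0.0409 s

Closed-loop transfer function: T(s) = K_p·P(s)/(1 + K_p·P(s)) = 10.44/(s + 14 + 10.44) = 10.44/(s + 24.44).
Time constant τ = 1/24.44 = 0.0409 s.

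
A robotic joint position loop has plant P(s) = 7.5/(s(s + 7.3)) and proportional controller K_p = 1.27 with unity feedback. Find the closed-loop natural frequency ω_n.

ω_n = 3.09 rad/s

1 + K_p·P(s) = 0 gives s² + 7.3s + 9.525 = 0.
Matching s² + 2ζω_n s + ω_n²: ω_n = √9.525 = 3.086 rad/s and 2ζω_n = 7.3, so ζ = 7.3/(2·3.086) = 1.18.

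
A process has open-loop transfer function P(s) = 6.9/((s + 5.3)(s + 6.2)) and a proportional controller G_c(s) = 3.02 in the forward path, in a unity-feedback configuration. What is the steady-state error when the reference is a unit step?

The loop is type 0. Static position error constant K_pos = G_c(0)·P(0) = 3.02·0.21 = 0.6341.
Steady-state error to a unit step: e_ss = 1/(1+K_pos) = 1/1.634 = 0.612.

0.612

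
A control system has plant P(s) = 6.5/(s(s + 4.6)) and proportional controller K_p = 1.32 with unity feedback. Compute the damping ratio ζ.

With unity feedback the closed-loop characteristic equation is s² + 4.6s + 1.32·6.5 = s² + 4.6s + 8.58 = 0.
So ω_n² = 8.58 ⇒ ω_n = 2.929 rad/s, and ζ = 4.6/(2ω_n) = 0.785.

ζ = 0.785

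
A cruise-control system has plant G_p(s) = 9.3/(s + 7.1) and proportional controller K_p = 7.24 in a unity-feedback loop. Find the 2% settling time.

Closed-loop transfer function: T(s) = K_p·G_p(s)/(1 + K_p·G_p(s)) = 67.33/(s + 7.1 + 67.33) = 67.33/(s + 74.43).
Time constant τ = 1/74.43 = 0.01344 s, so the 2% settling time is about 4τ = 0.0537 s.

T_s ≈ 0.0537 s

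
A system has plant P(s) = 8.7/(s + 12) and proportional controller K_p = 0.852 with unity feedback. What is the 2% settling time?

T_s ≈ 0.206 s

Closed-loop transfer function: T(s) = K_p·P(s)/(1 + K_p·P(s)) = 7.412/(s + 12 + 7.412) = 7.412/(s + 19.41).
Time constant τ = 1/19.41 = 0.05151 s, so the 2% settling time is about 4τ = 0.206 s.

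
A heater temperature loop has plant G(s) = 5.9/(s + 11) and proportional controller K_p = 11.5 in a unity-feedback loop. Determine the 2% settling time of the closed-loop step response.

T_s ≈ 0.0507 s

Closed-loop transfer function: T(s) = K_p·G(s)/(1 + K_p·G(s)) = 67.85/(s + 11 + 67.85) = 67.85/(s + 78.85).
Time constant τ = 1/78.85 = 0.01268 s, so the 2% settling time is about 4τ = 0.0507 s.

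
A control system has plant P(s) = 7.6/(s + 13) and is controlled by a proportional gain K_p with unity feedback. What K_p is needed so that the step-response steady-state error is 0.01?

Steady-state error for a unit step on this type-0 loop is 1/(1 + K_p·P(0)).
P(0) = 0.5846. Require 1/(1 + K_p·0.5846) = 0.01, so 1 + 0.5846·K_p = 100.
K_p = (100 − 1)/0.5846 = 169.

K_p = 169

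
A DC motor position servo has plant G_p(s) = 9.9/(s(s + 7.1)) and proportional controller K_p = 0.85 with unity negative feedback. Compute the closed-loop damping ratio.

ζ = 1.22

1 + K_p·G_p(s) = 0 gives s² + 7.1s + 8.415 = 0.
Matching s² + 2ζω_n s + ω_n²: ω_n = √8.415 = 2.901 rad/s and 2ζω_n = 7.1, so ζ = 7.1/(2·2.901) = 1.22.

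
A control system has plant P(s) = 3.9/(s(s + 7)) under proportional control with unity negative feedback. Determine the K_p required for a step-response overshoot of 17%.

From %OS = 100·exp(−πζ/√(1−ζ²)) = 17%, ζ = −ln(0.17)/√(π²+ln²(0.17)) = 0.4913.
Characteristic equation s² + 7s + 3.9K_p = 0 gives ζ = 7/(2√(3.9K_p)).
Setting ζ = 0.4913: √(3.9K_p) = 7/(2·0.4913) = 7.124, so K_p = 50.76/3.9 = 13.

K_p = 13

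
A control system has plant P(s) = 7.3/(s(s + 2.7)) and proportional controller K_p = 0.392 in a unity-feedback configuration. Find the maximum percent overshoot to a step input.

Closed-loop characteristic equation: s² + 2.7s + 2.862 = 0, so ω_n = 1.692 rad/s and ζ = 2.7/(2·1.692) = 0.798.
%OS = 100·exp(−πζ/√(1−ζ²)) = 100·exp(−π·0.798/√0.3631) = 1.56%.

1.56%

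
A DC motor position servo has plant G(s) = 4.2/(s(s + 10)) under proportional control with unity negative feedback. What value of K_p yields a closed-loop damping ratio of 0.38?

Closed-loop characteristic equation: s² + 10s + K_p·4.2 = 0.
So ω_n = √(4.2K_p) and 2ζω_n = 10, giving ζ = 10/(2√(4.2K_p)).
Setting ζ = 0.38: √(4.2K_p) = 10/(2·0.38) = 13.16, so K_p = 173.1/4.2 = 41.2.

K_p = 41.2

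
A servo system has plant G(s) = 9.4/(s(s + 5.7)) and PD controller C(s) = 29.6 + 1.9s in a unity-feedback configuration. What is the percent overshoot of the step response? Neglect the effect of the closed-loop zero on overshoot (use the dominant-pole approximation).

4.36%

Forward path: (29.6 + 1.9s)·9.4/(s(s+5.7)). The closed-loop characteristic equation is s² + (5.7 + 9.4·1.9)s + 9.4·29.6 = 0.
That is s² + 23.56s + 278.2 = 0, so ω_n = 16.68 rad/s and ζ = 23.56/(2·16.68) = 0.7062.
%OS = 100·exp(−πζ/√(1−ζ²)) = 4.36%.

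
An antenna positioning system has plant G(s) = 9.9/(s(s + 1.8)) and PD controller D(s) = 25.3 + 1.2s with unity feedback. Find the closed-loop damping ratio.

ζ = 0.432

Forward path: (25.3 + 1.2s)·9.9/(s(s+1.8)). The closed-loop characteristic equation is s² + (1.8 + 9.9·1.2)s + 9.9·25.3 = 0.
That is s² + 13.68s + 250.5 = 0, so ω_n = 15.83 rad/s and ζ = 13.68/(2·15.83) = 0.4322.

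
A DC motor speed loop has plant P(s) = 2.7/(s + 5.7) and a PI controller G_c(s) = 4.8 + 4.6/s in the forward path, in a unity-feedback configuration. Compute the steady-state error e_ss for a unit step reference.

0

The open loop G_c(s)P(s) has a pole at the origin (type 1), so the static position error constant is infinite and e_ss = 1/(1+∞) = 0.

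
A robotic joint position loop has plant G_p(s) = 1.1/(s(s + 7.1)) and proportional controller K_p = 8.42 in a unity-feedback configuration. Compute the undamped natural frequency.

ω_n = 3.04 rad/s

The closed-loop denominator is s(s+7.1) + 8.42·1.1 = s² + 7.1s + 9.262.
Matching s² + 2ζω_n s + ω_n²: ω_n = √9.262 = 3.043 rad/s and 2ζω_n = 7.1, so ζ = 7.1/(2·3.043) = 1.17.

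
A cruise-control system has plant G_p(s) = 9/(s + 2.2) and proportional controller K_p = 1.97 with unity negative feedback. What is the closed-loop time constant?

Closed-loop transfer function: T(s) = K_p·G_p(s)/(1 + K_p·G_p(s)) = 17.73/(s + 2.2 + 17.73) = 17.73/(s + 19.93).
Time constant τ = 1/19.93 = 0.0502 s.

τ = 0.0502 s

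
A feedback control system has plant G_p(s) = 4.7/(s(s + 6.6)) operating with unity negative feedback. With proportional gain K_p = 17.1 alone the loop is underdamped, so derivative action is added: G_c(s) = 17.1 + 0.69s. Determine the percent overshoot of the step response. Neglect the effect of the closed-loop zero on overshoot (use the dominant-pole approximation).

12.7%

Forward path: (17.1 + 0.69s)·4.7/(s(s+6.6)). The closed-loop characteristic equation is s² + (6.6 + 4.7·0.69)s + 4.7·17.1 = 0.
That is s² + 9.843s + 80.37 = 0, so ω_n = 8.965 rad/s and ζ = 9.843/(2·8.965) = 0.549.
%OS = 100·exp(−πζ/√(1−ζ²)) = 12.7%.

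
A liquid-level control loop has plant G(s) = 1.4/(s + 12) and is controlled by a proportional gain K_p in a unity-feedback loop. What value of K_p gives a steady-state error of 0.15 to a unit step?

The loop is type 0, so e_ss(step) = 1/(1 + K_pos) with K_pos = K_p·G(0).
G(0) = 0.1167. Require 1/(1 + K_p·0.1167) = 0.15, so 1 + 0.1167·K_p = 6.667.
K_p = (6.667 − 1)/0.1167 = 48.6.

K_p = 48.6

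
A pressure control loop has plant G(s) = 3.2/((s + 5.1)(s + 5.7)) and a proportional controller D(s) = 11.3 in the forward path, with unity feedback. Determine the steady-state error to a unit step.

0.446

The loop is type 0. Static position error constant K_pos = D(0)·G(0) = 11.3·0.1101 = 1.244.
Steady-state error to a unit step: e_ss = 1/(1+K_pos) = 1/2.244 = 0.446.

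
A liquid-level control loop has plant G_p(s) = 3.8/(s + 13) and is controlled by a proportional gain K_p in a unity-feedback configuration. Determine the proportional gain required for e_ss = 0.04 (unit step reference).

K_p = 82.1

Steady-state error for a unit step on this type-0 loop is 1/(1 + K_p·G_p(0)).
G_p(0) = 0.2923. Require 1/(1 + K_p·0.2923) = 0.04, so 1 + 0.2923·K_p = 25.
K_p = (25 − 1)/0.2923 = 82.1.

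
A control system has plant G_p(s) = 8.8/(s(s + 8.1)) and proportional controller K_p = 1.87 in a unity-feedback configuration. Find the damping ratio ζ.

The closed-loop denominator is s(s+8.1) + 1.87·8.8 = s² + 8.1s + 16.46.
So ω_n² = 16.46 ⇒ ω_n = 4.057 rad/s, and ζ = 8.1/(2ω_n) = 0.998.

ζ = 0.998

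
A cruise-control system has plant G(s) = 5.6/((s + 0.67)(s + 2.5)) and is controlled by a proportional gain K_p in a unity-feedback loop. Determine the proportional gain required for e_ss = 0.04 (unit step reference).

K_p = 7.18

The loop is type 0, so e_ss(step) = 1/(1 + K_pos) with K_pos = K_p·G(0).
G(0) = 3.343. Require 1/(1 + K_p·3.343) = 0.04, so 1 + 3.343·K_p = 25.
K_p = (25 − 1)/3.343 = 7.18.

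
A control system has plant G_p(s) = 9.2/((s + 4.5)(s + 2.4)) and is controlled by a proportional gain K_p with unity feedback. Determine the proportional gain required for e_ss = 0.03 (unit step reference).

K_p = 38

Steady-state error for a unit step on this type-0 loop is 1/(1 + K_p·G_p(0)).
G_p(0) = 0.8519. Require 1/(1 + K_p·0.8519) = 0.03, so 1 + 0.8519·K_p = 33.33.
K_p = (33.33 − 1)/0.8519 = 38.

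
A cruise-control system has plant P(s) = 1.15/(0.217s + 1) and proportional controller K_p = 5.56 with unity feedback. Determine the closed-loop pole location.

Closed loop: T(s) = K_p·P/(1+K_p·P) = 6.394/(0.217s + 1 + 6.394), with pole at s = −(1 + 6.394)/0.217 = −34.07.

s = -34.07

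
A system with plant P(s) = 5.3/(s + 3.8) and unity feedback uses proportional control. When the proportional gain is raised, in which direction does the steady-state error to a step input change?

decrease

The position error constant K_pos = K_p·P(0) grows with K_p, and e_ss = 1/(1+K_pos) falls.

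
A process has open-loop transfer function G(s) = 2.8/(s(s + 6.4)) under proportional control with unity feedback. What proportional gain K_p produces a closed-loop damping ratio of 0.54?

K_p = 12.5

Closed-loop characteristic equation: s² + 6.4s + K_p·2.8 = 0.
So ω_n = √(2.8K_p) and 2ζω_n = 6.4, giving ζ = 6.4/(2√(2.8K_p)).
Setting ζ = 0.54: √(2.8K_p) = 6.4/(2·0.54) = 5.926, so K_p = 35.12/2.8 = 12.5.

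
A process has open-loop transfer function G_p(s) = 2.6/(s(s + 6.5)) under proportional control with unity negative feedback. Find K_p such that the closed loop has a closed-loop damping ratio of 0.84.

Closed-loop characteristic equation: s² + 6.5s + K_p·2.6 = 0.
So ω_n = √(2.6K_p) and 2ζω_n = 6.5, giving ζ = 6.5/(2√(2.6K_p)).
Setting ζ = 0.84: √(2.6K_p) = 6.5/(2·0.84) = 3.869, so K_p = 14.97/2.6 = 5.76.

K_p = 5.76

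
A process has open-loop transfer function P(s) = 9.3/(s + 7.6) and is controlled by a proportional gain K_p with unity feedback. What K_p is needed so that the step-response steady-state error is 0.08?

K_p = 9.4

For a type-0 loop with proportional control, e_ss = 1/(1 + K_p·P(0)).
P(0) = 1.224. Require 1/(1 + K_p·1.224) = 0.08, so 1 + 1.224·K_p = 12.5.
K_p = (12.5 − 1)/1.224 = 9.4.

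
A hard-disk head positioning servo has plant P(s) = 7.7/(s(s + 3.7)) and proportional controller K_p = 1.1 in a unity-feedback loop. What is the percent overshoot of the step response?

The closed-loop denominator s² + 3.7s + 8.47 gives ω_n = √8.47 = 2.91 and ζ = 3.7/(2ω_n) = 0.6357.
%OS = 100·exp(−πζ/√(1−ζ²)) = 100·exp(−π·0.6357/√0.5959) = 7.53%.

7.53%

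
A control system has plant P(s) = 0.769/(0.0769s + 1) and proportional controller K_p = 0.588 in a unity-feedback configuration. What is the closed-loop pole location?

s = -18.88

Closed loop: T(s) = K_p·P/(1+K_p·P) = 0.4522/(0.0769s + 1 + 0.4522), with pole at s = −(1 + 0.4522)/0.0769 = −18.88.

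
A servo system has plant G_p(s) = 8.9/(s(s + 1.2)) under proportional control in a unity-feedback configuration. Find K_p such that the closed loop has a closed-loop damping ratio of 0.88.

K_p = 0.0522

Closed-loop characteristic equation: s² + 1.2s + K_p·8.9 = 0.
So ω_n = √(8.9K_p) and 2ζω_n = 1.2, giving ζ = 1.2/(2√(8.9K_p)).
Setting ζ = 0.88: √(8.9K_p) = 1.2/(2·0.88) = 0.6818, so K_p = 0.4649/8.9 = 0.0522.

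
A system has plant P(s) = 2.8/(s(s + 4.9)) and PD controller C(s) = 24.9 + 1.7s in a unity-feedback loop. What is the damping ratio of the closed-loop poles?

ζ = 0.578

Forward path: (24.9 + 1.7s)·2.8/(s(s+4.9)). The closed-loop characteristic equation is s² + (4.9 + 2.8·1.7)s + 2.8·24.9 = 0.
That is s² + 9.66s + 69.72 = 0, so ω_n = 8.35 rad/s and ζ = 9.66/(2·8.35) = 0.5785.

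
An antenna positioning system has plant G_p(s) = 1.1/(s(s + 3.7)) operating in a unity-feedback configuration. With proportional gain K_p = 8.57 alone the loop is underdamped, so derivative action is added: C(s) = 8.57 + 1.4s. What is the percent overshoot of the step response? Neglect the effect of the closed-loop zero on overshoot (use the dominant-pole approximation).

0.585%

Forward path: (8.57 + 1.4s)·1.1/(s(s+3.7)). The closed-loop characteristic equation is s² + (3.7 + 1.1·1.4)s + 1.1·8.57 = 0.
That is s² + 5.24s + 9.427 = 0, so ω_n = 3.07 rad/s and ζ = 5.24/(2·3.07) = 0.8533.
%OS = 100·exp(−πζ/√(1−ζ²)) = 0.585%.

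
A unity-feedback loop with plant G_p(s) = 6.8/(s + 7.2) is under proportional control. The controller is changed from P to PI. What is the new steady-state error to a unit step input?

0

The integrator makes K_pos = lim_{s→0} C(s)G(s) infinite, so e_ss = 1/(1+K_pos) = 0.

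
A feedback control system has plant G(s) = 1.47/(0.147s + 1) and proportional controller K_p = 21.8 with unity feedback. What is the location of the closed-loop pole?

s = -224.8

Closed loop: T(s) = K_p·G/(1+K_p·G) = 32.05/(0.147s + 1 + 32.05), with pole at s = −(1 + 32.05)/0.147 = −224.8.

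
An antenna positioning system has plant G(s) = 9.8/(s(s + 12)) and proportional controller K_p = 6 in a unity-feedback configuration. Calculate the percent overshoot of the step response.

1.93%

From 1 + K_pG(s) = 0: s² + 12s + 58.8 = 0 ⇒ ω_n = 7.668, ζ = 0.7825.
%OS = 100·exp(−πζ/√(1−ζ²)) = 100·exp(−π·0.7825/√0.3878) = 1.93%.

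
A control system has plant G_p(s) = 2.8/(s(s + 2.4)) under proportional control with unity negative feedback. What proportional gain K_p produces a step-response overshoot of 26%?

From %OS = 100·exp(−πζ/√(1−ζ²)) = 26%, ζ = −ln(0.26)/√(π²+ln²(0.26)) = 0.3941.
Characteristic equation s² + 2.4s + 2.8K_p = 0 gives ζ = 2.4/(2√(2.8K_p)).
Setting ζ = 0.3941: √(2.8K_p) = 2.4/(2·0.3941) = 3.045, so K_p = 9.272/2.8 = 3.31.

K_p = 3.31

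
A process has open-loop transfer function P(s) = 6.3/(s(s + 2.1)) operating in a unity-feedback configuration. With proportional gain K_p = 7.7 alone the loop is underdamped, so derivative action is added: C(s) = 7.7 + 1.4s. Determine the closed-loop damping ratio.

Forward path: (7.7 + 1.4s)·6.3/(s(s+2.1)). The closed-loop characteristic equation is s² + (2.1 + 6.3·1.4)s + 6.3·7.7 = 0.
That is s² + 10.92s + 48.51 = 0, so ω_n = 6.965 rad/s and ζ = 10.92/(2·6.965) = 0.7839.

ζ = 0.784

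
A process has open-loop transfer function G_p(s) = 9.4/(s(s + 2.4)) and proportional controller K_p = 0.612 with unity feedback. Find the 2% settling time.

T_s ≈ 3.33 s

The closed-loop denominator s² + 2.4s + 5.753 gives ω_n = √5.753 = 2.398 and ζ = 2.4/(2ω_n) = 0.5003.
2% settling time T_s ≈ 4/(ζω_n) = 4/1.2 = 3.33 s.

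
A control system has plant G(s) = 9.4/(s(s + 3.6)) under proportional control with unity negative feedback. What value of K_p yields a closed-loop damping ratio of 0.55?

K_p = 1.14

Closed-loop characteristic equation: s² + 3.6s + K_p·9.4 = 0.
So ω_n = √(9.4K_p) and 2ζω_n = 3.6, giving ζ = 3.6/(2√(9.4K_p)).
Setting ζ = 0.55: √(9.4K_p) = 3.6/(2·0.55) = 3.273, so K_p = 10.71/9.4 = 1.14.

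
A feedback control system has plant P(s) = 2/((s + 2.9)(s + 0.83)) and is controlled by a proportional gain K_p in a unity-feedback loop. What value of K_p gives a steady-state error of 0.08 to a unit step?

K_p = 13.8

The loop is type 0, so e_ss(step) = 1/(1 + K_pos) with K_pos = K_p·P(0).
P(0) = 0.8309. Require 1/(1 + K_p·0.8309) = 0.08, so 1 + 0.8309·K_p = 12.5.
K_p = (12.5 − 1)/0.8309 = 13.8.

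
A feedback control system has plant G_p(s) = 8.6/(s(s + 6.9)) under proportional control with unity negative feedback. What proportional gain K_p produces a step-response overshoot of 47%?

From %OS = 100·exp(−πζ/√(1−ζ²)) = 47%, ζ = −ln(0.47)/√(π²+ln²(0.47)) = 0.2337.
Characteristic equation s² + 6.9s + 8.6K_p = 0 gives ζ = 6.9/(2√(8.6K_p)).
Setting ζ = 0.2337: √(8.6K_p) = 6.9/(2·0.2337) = 14.76, so K_p = 218/8.6 = 25.3.

K_p = 25.3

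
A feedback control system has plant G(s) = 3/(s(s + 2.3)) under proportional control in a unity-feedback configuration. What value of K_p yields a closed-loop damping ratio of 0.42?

Closed-loop characteristic equation: s² + 2.3s + K_p·3 = 0.
So ω_n = √(3K_p) and 2ζω_n = 2.3, giving ζ = 2.3/(2√(3K_p)).
Setting ζ = 0.42: √(3K_p) = 2.3/(2·0.42) = 2.738, so K_p = 7.497/3 = 2.5.

K_p = 2.5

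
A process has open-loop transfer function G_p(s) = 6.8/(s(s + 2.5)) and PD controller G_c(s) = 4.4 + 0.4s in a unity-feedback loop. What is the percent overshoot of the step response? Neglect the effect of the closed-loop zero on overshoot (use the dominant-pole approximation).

Forward path: (4.4 + 0.4s)·6.8/(s(s+2.5)). The closed-loop characteristic equation is s² + (2.5 + 6.8·0.4)s + 6.8·4.4 = 0.
That is s² + 5.22s + 29.92 = 0, so ω_n = 5.47 rad/s and ζ = 5.22/(2·5.47) = 0.4772.
%OS = 100·exp(−πζ/√(1−ζ²)) = 18.2%.

18.2%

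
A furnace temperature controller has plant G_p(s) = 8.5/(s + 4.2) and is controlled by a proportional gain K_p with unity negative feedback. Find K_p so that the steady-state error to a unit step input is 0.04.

K_p = 11.9

Steady-state error for a unit step on this type-0 loop is 1/(1 + K_p·G_p(0)).
G_p(0) = 2.024. Require 1/(1 + K_p·2.024) = 0.04, so 1 + 2.024·K_p = 25.
K_p = (25 − 1)/2.024 = 11.9.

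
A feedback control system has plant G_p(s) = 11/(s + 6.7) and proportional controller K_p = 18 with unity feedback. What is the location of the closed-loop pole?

s = -204.7

Closed-loop transfer function: T(s) = K_p·G_p(s)/(1 + K_p·G_p(s)) = 198/(s + 6.7 + 198) = 198/(s + 204.7).
The closed-loop pole is at s = −204.7.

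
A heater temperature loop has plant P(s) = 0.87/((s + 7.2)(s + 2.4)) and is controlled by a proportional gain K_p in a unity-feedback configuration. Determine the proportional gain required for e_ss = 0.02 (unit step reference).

Steady-state error for a unit step on this type-0 loop is 1/(1 + K_p·P(0)).
P(0) = 0.05035. Require 1/(1 + K_p·0.05035) = 0.02, so 1 + 0.05035·K_p = 50.
K_p = (50 − 1)/0.05035 = 973.

K_p = 973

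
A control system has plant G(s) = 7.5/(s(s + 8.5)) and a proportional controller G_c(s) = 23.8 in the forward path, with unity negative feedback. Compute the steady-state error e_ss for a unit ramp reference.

The loop has one pole at the origin (type 1). Velocity error constant K_v = lim_{s→0} s·G_c(s)G(s) = 23.8·7.5/8.5 = 21.
Steady-state error to a unit ramp: e_ss = 1/K_v = 0.0476.

0.0476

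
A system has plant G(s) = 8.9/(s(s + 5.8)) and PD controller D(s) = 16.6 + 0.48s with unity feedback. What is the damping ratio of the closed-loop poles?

ζ = 0.414

Forward path: (16.6 + 0.48s)·8.9/(s(s+5.8)). The closed-loop characteristic equation is s² + (5.8 + 8.9·0.48)s + 8.9·16.6 = 0.
That is s² + 10.07s + 147.7 = 0, so ω_n = 12.15 rad/s and ζ = 10.07/(2·12.15) = 0.4143.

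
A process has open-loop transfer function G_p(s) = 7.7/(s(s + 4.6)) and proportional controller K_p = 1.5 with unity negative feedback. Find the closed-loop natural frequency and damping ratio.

ω_n = 3.4 rad/s, ζ = 0.677

1 + K_p·G_p(s) = 0 gives s² + 4.6s + 11.55 = 0.
Matching s² + 2ζω_n s + ω_n²: ω_n = √11.55 = 3.399 rad/s and 2ζω_n = 4.6, so ζ = 4.6/(2·3.399) = 0.677.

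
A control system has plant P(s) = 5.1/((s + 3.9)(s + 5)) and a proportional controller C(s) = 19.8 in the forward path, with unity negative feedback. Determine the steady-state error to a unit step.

The loop is type 0. Static position error constant K_pos = C(0)·P(0) = 19.8·0.2615 = 5.178.
Steady-state error to a unit step: e_ss = 1/(1+K_pos) = 1/6.178 = 0.162.

0.162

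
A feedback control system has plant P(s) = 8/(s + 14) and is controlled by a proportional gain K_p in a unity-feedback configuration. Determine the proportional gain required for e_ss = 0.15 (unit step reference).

K_p = 9.92

The loop is type 0, so e_ss(step) = 1/(1 + K_pos) with K_pos = K_p·P(0).
P(0) = 0.5714. Require 1/(1 + K_p·0.5714) = 0.15, so 1 + 0.5714·K_p = 6.667.
K_p = (6.667 − 1)/0.5714 = 9.92.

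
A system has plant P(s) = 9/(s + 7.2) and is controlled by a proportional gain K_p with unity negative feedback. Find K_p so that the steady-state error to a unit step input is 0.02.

The loop is type 0, so e_ss(step) = 1/(1 + K_pos) with K_pos = K_p·P(0).
P(0) = 1.25. Require 1/(1 + K_p·1.25) = 0.02, so 1 + 1.25·K_p = 50.
K_p = (50 − 1)/1.25 = 39.2.

K_p = 39.2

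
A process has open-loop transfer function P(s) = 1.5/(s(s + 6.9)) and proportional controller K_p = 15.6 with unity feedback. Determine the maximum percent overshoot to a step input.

4.09%

From 1 + K_pP(s) = 0: s² + 6.9s + 23.4 = 0 ⇒ ω_n = 4.837, ζ = 0.7132.
%OS = 100·exp(−πζ/√(1−ζ²)) = 100·exp(−π·0.7132/√0.4913) = 4.09%.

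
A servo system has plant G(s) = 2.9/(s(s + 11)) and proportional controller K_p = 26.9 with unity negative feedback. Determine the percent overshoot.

8.21%

From 1 + K_pG(s) = 0: s² + 11s + 78.01 = 0 ⇒ ω_n = 8.832, ζ = 0.6227.
%OS = 100·exp(−πζ/√(1−ζ²)) = 100·exp(−π·0.6227/√0.6122) = 8.21%.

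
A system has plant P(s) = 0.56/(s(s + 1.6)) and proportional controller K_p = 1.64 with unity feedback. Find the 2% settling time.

T_s ≈ 5 s

The closed-loop denominator s² + 1.6s + 0.9184 gives ω_n = √0.9184 = 0.9583 and ζ = 1.6/(2ω_n) = 0.8348.
2% settling time T_s ≈ 4/(ζω_n) = 4/0.8 = 5 s.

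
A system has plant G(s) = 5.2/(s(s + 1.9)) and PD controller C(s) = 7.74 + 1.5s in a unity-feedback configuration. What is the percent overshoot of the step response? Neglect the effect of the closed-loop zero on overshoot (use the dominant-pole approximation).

Forward path: (7.74 + 1.5s)·5.2/(s(s+1.9)). The closed-loop characteristic equation is s² + (1.9 + 5.2·1.5)s + 5.2·7.74 = 0.
That is s² + 9.7s + 40.25 = 0, so ω_n = 6.344 rad/s and ζ = 9.7/(2·6.344) = 0.7645.
%OS = 100·exp(−πζ/√(1−ζ²)) = 2.41%.

2.41%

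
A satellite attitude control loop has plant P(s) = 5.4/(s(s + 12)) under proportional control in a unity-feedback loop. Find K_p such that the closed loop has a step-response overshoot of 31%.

K_p = 54.6

From %OS = 100·exp(−πζ/√(1−ζ²)) = 31%, ζ = −ln(0.31)/√(π²+ln²(0.31)) = 0.3493.
Characteristic equation s² + 12s + 5.4K_p = 0 gives ζ = 12/(2√(5.4K_p)).
Setting ζ = 0.3493: √(5.4K_p) = 12/(2·0.3493) = 17.18, so K_p = 295/5.4 = 54.6.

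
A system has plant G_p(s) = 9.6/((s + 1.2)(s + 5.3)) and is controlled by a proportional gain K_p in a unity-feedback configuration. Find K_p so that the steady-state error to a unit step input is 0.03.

K_p = 21.4

Steady-state error for a unit step on this type-0 loop is 1/(1 + K_p·G_p(0)).
G_p(0) = 1.509. Require 1/(1 + K_p·1.509) = 0.03, so 1 + 1.509·K_p = 33.33.
K_p = (33.33 − 1)/1.509 = 21.4.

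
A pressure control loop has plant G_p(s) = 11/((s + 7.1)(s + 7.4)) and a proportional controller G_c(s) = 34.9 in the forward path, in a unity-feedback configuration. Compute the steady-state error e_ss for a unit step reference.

The loop is type 0. Static position error constant K_pos = G_c(0)·G_p(0) = 34.9·0.2094 = 7.307.
Steady-state error to a unit step: e_ss = 1/(1+K_pos) = 1/8.307 = 0.12.

0.12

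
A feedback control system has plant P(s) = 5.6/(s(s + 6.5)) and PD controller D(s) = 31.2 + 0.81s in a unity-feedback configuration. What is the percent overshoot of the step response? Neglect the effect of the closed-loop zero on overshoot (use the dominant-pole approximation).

23.6%

Forward path: (31.2 + 0.81s)·5.6/(s(s+6.5)). The closed-loop characteristic equation is s² + (6.5 + 5.6·0.81)s + 5.6·31.2 = 0.
That is s² + 11.04s + 174.7 = 0, so ω_n = 13.22 rad/s and ζ = 11.04/(2·13.22) = 0.4175.
%OS = 100·exp(−πζ/√(1−ζ²)) = 23.6%.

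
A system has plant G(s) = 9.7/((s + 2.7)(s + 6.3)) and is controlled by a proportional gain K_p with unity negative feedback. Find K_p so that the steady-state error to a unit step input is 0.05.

For a type-0 loop with proportional control, e_ss = 1/(1 + K_p·G(0)).
G(0) = 0.5703. Require 1/(1 + K_p·0.5703) = 0.05, so 1 + 0.5703·K_p = 20.
K_p = (20 − 1)/0.5703 = 33.3.

K_p = 33.3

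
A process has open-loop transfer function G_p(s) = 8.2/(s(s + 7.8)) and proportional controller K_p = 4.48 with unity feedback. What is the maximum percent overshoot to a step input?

From 1 + K_pG_p(s) = 0: s² + 7.8s + 36.74 = 0 ⇒ ω_n = 6.061, ζ = 0.6435.
%OS = 100·exp(−πζ/√(1−ζ²)) = 100·exp(−π·0.6435/√0.586) = 7.13%.

7.13%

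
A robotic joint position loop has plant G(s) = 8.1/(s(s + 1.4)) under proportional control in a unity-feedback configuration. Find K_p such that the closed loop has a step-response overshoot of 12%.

From %OS = 100·exp(−πζ/√(1−ζ²)) = 12%, ζ = −ln(0.12)/√(π²+ln²(0.12)) = 0.5594.
Characteristic equation s² + 1.4s + 8.1K_p = 0 gives ζ = 1.4/(2√(8.1K_p)).
Setting ζ = 0.5594: √(8.1K_p) = 1.4/(2·0.5594) = 1.251, so K_p = 1.566/8.1 = 0.193.

K_p = 0.193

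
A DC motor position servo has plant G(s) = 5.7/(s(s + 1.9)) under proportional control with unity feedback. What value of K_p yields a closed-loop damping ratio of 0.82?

K_p = 0.235

Closed-loop characteristic equation: s² + 1.9s + K_p·5.7 = 0.
So ω_n = √(5.7K_p) and 2ζω_n = 1.9, giving ζ = 1.9/(2√(5.7K_p)).
Setting ζ = 0.82: √(5.7K_p) = 1.9/(2·0.82) = 1.159, so K_p = 1.342/5.7 = 0.235.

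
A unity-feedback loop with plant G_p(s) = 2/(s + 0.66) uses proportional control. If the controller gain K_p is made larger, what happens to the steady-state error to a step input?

The position error constant K_pos = K_p·G_p(0) grows with K_p, and e_ss = 1/(1+K_pos) falls.

decrease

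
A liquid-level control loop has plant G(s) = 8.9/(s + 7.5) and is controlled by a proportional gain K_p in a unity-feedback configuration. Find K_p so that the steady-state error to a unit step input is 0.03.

K_p = 27.2

For a type-0 loop with proportional control, e_ss = 1/(1 + K_p·G(0)).
G(0) = 1.187. Require 1/(1 + K_p·1.187) = 0.03, so 1 + 1.187·K_p = 33.33.
K_p = (33.33 − 1)/1.187 = 27.2.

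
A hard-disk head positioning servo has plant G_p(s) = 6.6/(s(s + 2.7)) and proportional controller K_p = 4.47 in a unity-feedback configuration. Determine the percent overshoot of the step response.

44.7%

The closed-loop denominator s² + 2.7s + 29.5 gives ω_n = √29.5 = 5.432 and ζ = 2.7/(2ω_n) = 0.2485.
%OS = 100·exp(−πζ/√(1−ζ²)) = 100·exp(−π·0.2485/√0.9382) = 44.7%.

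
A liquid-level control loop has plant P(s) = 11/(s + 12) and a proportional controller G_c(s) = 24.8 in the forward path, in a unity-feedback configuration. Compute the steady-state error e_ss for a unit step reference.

0.0421

The loop is type 0. Static position error constant K_pos = G_c(0)·P(0) = 24.8·0.9167 = 22.73.
Steady-state error to a unit step: e_ss = 1/(1+K_pos) = 1/23.73 = 0.0421.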